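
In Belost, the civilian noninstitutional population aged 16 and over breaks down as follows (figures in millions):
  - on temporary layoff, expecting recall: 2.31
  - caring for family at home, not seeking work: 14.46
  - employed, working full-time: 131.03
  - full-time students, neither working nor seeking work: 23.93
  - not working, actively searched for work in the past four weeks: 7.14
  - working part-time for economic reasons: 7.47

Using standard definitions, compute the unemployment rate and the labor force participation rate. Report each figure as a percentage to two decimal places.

Employed = 131.03 + 7.47 = 138.50 million (anyone who worked, including part-time for economic reasons, counts as employed).
Unemployed = 2.31 + 7.14 = 9.45 million (jobless and actively searching, or on temporary layoff).
Labor force = 138.50 + 9.45 = 147.95 million.
Not in labor force = 14.46 + 23.93 = 38.39 million (those not working and not actively searching are outside the labor force).
Civilian working-age population = 147.95 + 38.39 = 186.34 million.
Unemployment rate = 9.45 / 147.95 = 6.39%.
Labor force participation rate = 147.95 / 186.34 = 79.40%.

Unemployment rate ≈ 6.39%; labor force participation rate ≈ 79.40%.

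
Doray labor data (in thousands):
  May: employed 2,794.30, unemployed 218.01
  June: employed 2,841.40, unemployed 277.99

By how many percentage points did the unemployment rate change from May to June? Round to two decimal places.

May: labor force = 2,794.30 + 218.01 = 3,012.31; u = 218.01/3,012.31 = 7.24%.
June: labor force = 2,841.40 + 277.99 = 3,119.39; u = 277.99/3,119.39 = 8.91%.
Change = 8.91% − 7.24% = +1.67 pp.

The unemployment rate changed by +1.67 percentage points.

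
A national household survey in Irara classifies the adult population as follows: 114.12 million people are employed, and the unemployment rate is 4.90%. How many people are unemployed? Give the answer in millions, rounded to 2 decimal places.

About 5.88 million are unemployed.

Let U be the number unemployed. The labor force is E + U, and U/(E+U) = 0.0490.
So U = 0.0490 × 114.12 / (1 − 0.0490) = 5.5919 / 0.9510 ≈ 5.88 million.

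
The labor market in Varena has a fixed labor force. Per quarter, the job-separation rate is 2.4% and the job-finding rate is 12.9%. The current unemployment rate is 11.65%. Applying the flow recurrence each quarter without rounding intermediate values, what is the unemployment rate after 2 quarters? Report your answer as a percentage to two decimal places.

With a fixed labor force, u_{t+1} = u_t + s·(1−u_t) − f·u_t = u_t·(1−s−f) + s.
Here 1−s−f = 0.847 and s = 0.024.
u_1 = 0.116500 × 0.847 + 0.024 = 0.122675.
u_2 = 0.122675 × 0.847 + 0.024 = 0.127906.

Unemployment rate after two quarters ≈ 12.79%.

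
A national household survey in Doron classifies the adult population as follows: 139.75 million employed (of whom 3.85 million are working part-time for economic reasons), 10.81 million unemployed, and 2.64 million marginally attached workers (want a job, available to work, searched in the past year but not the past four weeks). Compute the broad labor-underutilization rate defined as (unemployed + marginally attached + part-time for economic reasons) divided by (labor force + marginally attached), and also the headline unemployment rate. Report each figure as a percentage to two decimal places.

Broad underutilization rate ≈ 11.29%; headline unemployment rate ≈ 7.18%.

Labor force = 139.75 + 10.81 = 150.56 million.
Numerator = 10.81 + 2.64 + 3.85 = 17.30 million.
Denominator = 150.56 + 2.64 = 153.20 million.
Broad rate = 17.30 / 153.20 = 11.29%.
Headline unemployment rate = 10.81 / 150.56 = 7.18%.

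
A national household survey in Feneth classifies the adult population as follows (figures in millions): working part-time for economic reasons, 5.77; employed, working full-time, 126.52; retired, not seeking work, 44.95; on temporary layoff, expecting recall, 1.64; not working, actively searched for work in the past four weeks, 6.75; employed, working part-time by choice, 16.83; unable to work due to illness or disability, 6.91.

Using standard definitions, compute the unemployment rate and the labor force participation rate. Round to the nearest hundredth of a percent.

Unemployment rate ≈ 5.33%; labor force participation rate ≈ 75.23%.

Employed = 5.77 + 126.52 + 16.83 = 149.12 million (anyone who worked, including part-time for economic reasons, counts as employed).
Unemployed = 1.64 + 6.75 = 8.39 million (jobless and actively searching, or on temporary layoff).
Labor force = 149.12 + 8.39 = 157.51 million.
Not in labor force = 44.95 + 6.91 = 51.86 million (those not working and not actively searching are outside the labor force).
Civilian working-age population = 157.51 + 51.86 = 209.37 million.
Unemployment rate = 8.39 / 157.51 = 5.33%.
Labor force participation rate = 157.51 / 209.37 = 75.23%.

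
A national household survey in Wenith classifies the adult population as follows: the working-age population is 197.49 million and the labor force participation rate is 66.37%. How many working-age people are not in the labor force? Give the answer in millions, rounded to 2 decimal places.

About 66.42 million are not in the labor force.

Share not in the labor force = 1 − 0.6637 = 0.3363.
Not in labor force = 0.3363 × 197.49 ≈ 66.42 million.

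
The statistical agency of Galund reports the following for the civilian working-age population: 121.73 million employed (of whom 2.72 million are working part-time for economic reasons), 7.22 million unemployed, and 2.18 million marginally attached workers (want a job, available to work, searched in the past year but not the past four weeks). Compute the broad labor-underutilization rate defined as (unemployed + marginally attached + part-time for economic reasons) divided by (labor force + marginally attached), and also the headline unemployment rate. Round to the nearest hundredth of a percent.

Labor force = 121.73 + 7.22 = 128.95 million.
Numerator = 7.22 + 2.18 + 2.72 = 12.12 million.
Denominator = 128.95 + 2.18 = 131.13 million.
Broad rate = 12.12 / 131.13 = 9.24%.
Headline unemployment rate = 7.22 / 128.95 = 5.60%.

Broad underutilization rate ≈ 9.24%; headline unemployment rate ≈ 5.60%.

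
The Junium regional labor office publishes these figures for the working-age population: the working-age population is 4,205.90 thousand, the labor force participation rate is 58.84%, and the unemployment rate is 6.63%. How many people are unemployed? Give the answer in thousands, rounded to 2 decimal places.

About 164.08 thousand are unemployed.

Labor force = 0.5884 × 4,205.90 = 2,474.75 thousand.
Unemployed = 0.0663 × 2,474.75 ≈ 164.08 thousand.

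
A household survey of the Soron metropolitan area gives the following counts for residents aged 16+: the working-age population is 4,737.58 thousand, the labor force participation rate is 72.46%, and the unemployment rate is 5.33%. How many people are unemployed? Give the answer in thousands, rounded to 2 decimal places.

About 182.97 thousand are unemployed.

Labor force = 0.7246 × 4,737.58 = 3,432.85 thousand.
Unemployed = 0.0533 × 3,432.85 ≈ 182.97 thousand.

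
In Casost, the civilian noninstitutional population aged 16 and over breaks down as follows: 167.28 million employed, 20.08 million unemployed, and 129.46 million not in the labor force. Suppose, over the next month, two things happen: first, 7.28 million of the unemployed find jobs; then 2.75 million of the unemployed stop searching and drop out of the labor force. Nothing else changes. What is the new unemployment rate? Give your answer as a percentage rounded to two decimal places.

New unemployment rate ≈ 5.44%.

Initially, labor force = 167.28 + 20.08 = 187.36 million, so u = 20.08/187.36 = 10.72%.
After the first change, unemployed falls and employed rises by 7.28; labor force unchanged → E = 174.56, U = 12.80, labor force = 187.36 million.
After the second change, unemployed and labor force both fall by 2.75 → E = 174.56, U = 10.05, labor force = 184.61 million.
New unemployment rate = 10.05 / 184.61 = 5.44%.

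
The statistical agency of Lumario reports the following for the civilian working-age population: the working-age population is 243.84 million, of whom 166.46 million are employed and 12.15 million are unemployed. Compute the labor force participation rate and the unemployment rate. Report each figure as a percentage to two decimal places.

Labor force = employed + unemployed = 166.46 + 12.15 = 178.61 million.
Unemployment rate = 12.15 / 178.61 = 6.80%.
Labor force participation rate = 178.61 / 243.84 = 73.25%.

Labor force participation rate ≈ 73.25%; unemployment rate ≈ 6.80%.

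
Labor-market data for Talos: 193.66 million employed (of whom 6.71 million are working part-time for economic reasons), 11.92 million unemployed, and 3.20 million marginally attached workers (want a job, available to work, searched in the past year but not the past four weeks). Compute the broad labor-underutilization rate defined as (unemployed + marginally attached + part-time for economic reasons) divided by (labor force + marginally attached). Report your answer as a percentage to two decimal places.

Broad underutilization rate ≈ 10.46%.

Labor force = 193.66 + 11.92 = 205.58 million.
Numerator = 11.92 + 3.20 + 6.71 = 21.83 million.
Denominator = 205.58 + 3.20 = 208.78 million.
Broad rate = 21.83 / 208.78 = 10.46%.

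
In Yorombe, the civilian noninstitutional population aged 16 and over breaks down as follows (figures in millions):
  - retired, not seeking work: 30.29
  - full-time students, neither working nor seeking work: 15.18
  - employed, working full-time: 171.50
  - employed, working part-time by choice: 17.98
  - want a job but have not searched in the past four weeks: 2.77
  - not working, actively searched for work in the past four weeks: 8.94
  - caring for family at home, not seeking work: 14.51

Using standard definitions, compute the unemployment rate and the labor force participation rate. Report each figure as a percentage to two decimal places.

Unemployment rate ≈ 4.51%; labor force participation rate ≈ 75.97%.

Employed = 171.50 + 17.98 = 189.48 million.
Unemployed = 8.94 million.
Labor force = 189.48 + 8.94 = 198.42 million.
Not in labor force = 30.29 + 15.18 + 2.77 + 14.51 = 62.75 million (those not working and not actively searching are outside the labor force — including those who want a job but have given up searching).
Civilian working-age population = 198.42 + 62.75 = 261.17 million.
Unemployment rate = 8.94 / 198.42 = 4.51%.
Labor force participation rate = 198.42 / 261.17 = 75.97%.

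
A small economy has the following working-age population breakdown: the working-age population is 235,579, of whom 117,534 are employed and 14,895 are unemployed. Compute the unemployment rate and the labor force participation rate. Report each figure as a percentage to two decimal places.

Unemployment rate ≈ 11.25%; labor force participation rate ≈ 56.21%.

Labor force = employed + unemployed = 117,534 + 14,895 = 132,429.
Unemployment rate = 14,895 / 132,429 = 11.25%.
Labor force participation rate = 132,429 / 235,579 = 56.21%.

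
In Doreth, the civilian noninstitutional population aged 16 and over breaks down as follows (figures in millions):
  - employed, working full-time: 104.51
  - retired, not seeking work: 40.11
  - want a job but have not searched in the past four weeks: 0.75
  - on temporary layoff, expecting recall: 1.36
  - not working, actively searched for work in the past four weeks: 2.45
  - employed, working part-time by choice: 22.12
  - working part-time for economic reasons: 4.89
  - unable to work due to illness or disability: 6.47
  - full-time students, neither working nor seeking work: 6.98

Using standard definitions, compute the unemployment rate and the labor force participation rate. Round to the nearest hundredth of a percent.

Unemployment rate ≈ 2.82%; labor force participation rate ≈ 71.36%.

Employed = 104.51 + 22.12 + 4.89 = 131.52 million (anyone who worked, including part-time for economic reasons, counts as employed).
Unemployed = 1.36 + 2.45 = 3.81 million (jobless and actively searching, or on temporary layoff).
Labor force = 131.52 + 3.81 = 135.33 million.
Not in labor force = 40.11 + 0.75 + 6.47 + 6.98 = 54.31 million (those not working and not actively searching are outside the labor force — including those who want a job but have given up searching).
Civilian working-age population = 135.33 + 54.31 = 189.64 million.
Unemployment rate = 3.81 / 135.33 = 2.82%.
Labor force participation rate = 135.33 / 189.64 = 71.36%.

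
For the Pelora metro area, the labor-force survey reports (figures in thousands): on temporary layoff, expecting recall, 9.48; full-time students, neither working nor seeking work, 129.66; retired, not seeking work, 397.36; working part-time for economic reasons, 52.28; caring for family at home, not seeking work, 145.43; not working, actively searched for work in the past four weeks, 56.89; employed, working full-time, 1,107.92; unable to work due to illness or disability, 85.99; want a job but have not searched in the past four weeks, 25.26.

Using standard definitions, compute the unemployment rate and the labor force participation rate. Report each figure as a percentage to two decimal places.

Unemployment rate ≈ 5.41%; labor force participation rate ≈ 61.02%.

Employed = 52.28 + 1,107.92 = 1,160.20 thousand (anyone who worked, including part-time for economic reasons, counts as employed).
Unemployed = 9.48 + 56.89 = 66.37 thousand (jobless and actively searching, or on temporary layoff).
Labor force = 1,160.20 + 66.37 = 1,226.57 thousand.
Not in labor force = 129.66 + 397.36 + 145.43 + 85.99 + 25.26 = 783.70 thousand (those not working and not actively searching are outside the labor force — including those who want a job but have given up searching).
Civilian working-age population = 1,226.57 + 783.70 = 2,010.27 thousand.
Unemployment rate = 66.37 / 1,226.57 = 5.41%.
Labor force participation rate = 1,226.57 / 2,010.27 = 61.02%.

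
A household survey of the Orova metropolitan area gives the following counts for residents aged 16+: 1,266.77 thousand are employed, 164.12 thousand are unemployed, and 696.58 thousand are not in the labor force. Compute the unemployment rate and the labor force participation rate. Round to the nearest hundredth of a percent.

Unemployment rate ≈ 11.47%; labor force participation rate ≈ 67.26%.

Labor force = employed + unemployed = 1,266.77 + 164.12 = 1,430.89 thousand.
Working-age population = 1,430.89 + 696.58 = 2,127.47 thousand.
Unemployment rate = 164.12 / 1,430.89 = 11.47%.
Labor force participation rate = 1,430.89 / 2,127.47 = 67.26%.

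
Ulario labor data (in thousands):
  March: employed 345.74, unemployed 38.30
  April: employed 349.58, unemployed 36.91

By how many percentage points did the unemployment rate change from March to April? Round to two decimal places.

The unemployment rate changed by −0.42 percentage points.

March: labor force = 345.74 + 38.30 = 384.04; u = 38.30/384.04 = 9.97%.
April: labor force = 349.58 + 36.91 = 386.49; u = 36.91/386.49 = 9.55%.
Change = 9.55% − 9.97% = −0.42 pp.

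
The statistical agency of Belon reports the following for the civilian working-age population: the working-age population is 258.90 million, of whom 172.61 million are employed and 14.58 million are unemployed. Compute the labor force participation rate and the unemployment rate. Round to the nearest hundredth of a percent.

Labor force = employed + unemployed = 172.61 + 14.58 = 187.19 million.
Unemployment rate = 14.58 / 187.19 = 7.79%.
Labor force participation rate = 187.19 / 258.90 = 72.30%.

Labor force participation rate ≈ 72.30%; unemployment rate ≈ 7.79%.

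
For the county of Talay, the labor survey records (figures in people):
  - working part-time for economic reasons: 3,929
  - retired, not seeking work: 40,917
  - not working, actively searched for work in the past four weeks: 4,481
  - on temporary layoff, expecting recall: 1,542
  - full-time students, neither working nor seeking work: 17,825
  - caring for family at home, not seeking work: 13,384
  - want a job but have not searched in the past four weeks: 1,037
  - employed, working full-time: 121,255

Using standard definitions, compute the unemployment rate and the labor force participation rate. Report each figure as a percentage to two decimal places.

Unemployment rate ≈ 4.59%; labor force participation rate ≈ 64.20%.

Employed = 3,929 + 121,255 = 125,184 (anyone who worked, including part-time for economic reasons, counts as employed).
Unemployed = 4,481 + 1,542 = 6,023 (jobless and actively searching, or on temporary layoff).
Labor force = 125,184 + 6,023 = 131,207.
Not in labor force = 40,917 + 17,825 + 13,384 + 1,037 = 73,163 (those not working and not actively searching are outside the labor force — including those who want a job but have given up searching).
Civilian working-age population = 131,207 + 73,163 = 204,370.
Unemployment rate = 6,023 / 131,207 = 4.59%.
Labor force participation rate = 131,207 / 204,370 = 64.20%.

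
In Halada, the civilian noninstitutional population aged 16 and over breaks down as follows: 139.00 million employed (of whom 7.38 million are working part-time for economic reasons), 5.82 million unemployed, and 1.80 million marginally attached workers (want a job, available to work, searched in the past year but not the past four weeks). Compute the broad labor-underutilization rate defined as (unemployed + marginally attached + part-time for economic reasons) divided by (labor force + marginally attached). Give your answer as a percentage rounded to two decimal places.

Broad underutilization rate ≈ 10.23%.

Labor force = 139.00 + 5.82 = 144.82 million.
Numerator = 5.82 + 1.80 + 7.38 = 15.00 million.
Denominator = 144.82 + 1.80 = 146.62 million.
Broad rate = 15.00 / 146.62 = 10.23%.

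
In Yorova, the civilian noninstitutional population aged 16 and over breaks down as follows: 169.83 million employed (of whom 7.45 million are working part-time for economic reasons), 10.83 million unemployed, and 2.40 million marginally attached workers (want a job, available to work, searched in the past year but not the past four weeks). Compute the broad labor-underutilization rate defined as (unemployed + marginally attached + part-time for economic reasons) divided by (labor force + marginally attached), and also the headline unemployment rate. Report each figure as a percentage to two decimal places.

Labor force = 169.83 + 10.83 = 180.66 million.
Numerator = 10.83 + 2.40 + 7.45 = 20.68 million.
Denominator = 180.66 + 2.40 = 183.06 million.
Broad rate = 20.68 / 183.06 = 11.30%.
Headline unemployment rate = 10.83 / 180.66 = 5.99%.

Broad underutilization rate ≈ 11.30%; headline unemployment rate ≈ 5.99%.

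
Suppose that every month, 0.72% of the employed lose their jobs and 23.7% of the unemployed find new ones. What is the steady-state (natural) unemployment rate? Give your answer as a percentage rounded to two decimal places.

Steady-state unemployment rate ≈ 2.95%.

At steady state the flows balance: s·E = f·U, so U/(E+U) = s/(s+f).
u* = 0.72 / (0.72 + 23.7) = 0.72 / 24.42 = 2.95%.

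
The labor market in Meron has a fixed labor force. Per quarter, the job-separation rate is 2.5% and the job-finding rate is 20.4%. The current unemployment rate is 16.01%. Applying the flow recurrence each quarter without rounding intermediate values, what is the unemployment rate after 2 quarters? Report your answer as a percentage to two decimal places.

Unemployment rate after two quarters ≈ 13.94%.

With a fixed labor force, u_{t+1} = u_t + s·(1−u_t) − f·u_t = u_t·(1−s−f) + s.
Here 1−s−f = 0.771 and s = 0.025.
u_1 = 0.160100 × 0.771 + 0.025 = 0.148437.
u_2 = 0.148437 × 0.771 + 0.025 = 0.139445.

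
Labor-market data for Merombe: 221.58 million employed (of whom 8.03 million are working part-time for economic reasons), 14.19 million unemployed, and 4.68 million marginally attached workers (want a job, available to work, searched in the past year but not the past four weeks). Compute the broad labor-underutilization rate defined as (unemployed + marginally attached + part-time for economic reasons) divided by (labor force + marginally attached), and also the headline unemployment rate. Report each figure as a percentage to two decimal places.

Labor force = 221.58 + 14.19 = 235.77 million.
Numerator = 14.19 + 4.68 + 8.03 = 26.90 million.
Denominator = 235.77 + 4.68 = 240.45 million.
Broad rate = 26.90 / 240.45 = 11.19%.
Headline unemployment rate = 14.19 / 235.77 = 6.02%.

Broad underutilization rate ≈ 11.19%; headline unemployment rate ≈ 6.02%.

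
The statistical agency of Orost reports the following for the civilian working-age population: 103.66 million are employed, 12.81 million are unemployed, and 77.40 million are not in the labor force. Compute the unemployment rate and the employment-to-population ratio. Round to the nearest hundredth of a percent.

Labor force = employed + unemployed = 103.66 + 12.81 = 116.47 million.
Working-age population = 116.47 + 77.40 = 193.87 million.
Unemployment rate = 12.81 / 116.47 = 11.00%.
Employment-population ratio = 103.66 / 193.87 = 53.47%.

Unemployment rate ≈ 11.00%; employment-population ratio ≈ 53.47%.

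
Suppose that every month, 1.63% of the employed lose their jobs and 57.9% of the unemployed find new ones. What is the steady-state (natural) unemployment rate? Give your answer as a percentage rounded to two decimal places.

Steady-state unemployment rate ≈ 2.74%.

At steady state the flows balance: s·E = f·U, so U/(E+U) = s/(s+f).
u* = 1.63 / (1.63 + 57.9) = 1.63 / 59.53 = 2.74%.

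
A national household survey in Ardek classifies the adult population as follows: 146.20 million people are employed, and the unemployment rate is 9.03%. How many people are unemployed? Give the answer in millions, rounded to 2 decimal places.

About 14.51 million are unemployed.

Let U be the number unemployed. The labor force is E + U, and U/(E+U) = 0.0903.
So U = 0.0903 × 146.20 / (1 − 0.0903) = 13.2019 / 0.9097 ≈ 14.51 million.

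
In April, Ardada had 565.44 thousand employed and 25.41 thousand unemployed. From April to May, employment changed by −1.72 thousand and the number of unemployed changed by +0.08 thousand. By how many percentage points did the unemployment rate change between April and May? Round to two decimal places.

April: labor force = 565.44 + 25.41 = 590.85; u = 25.41/590.85 = 4.30%.
May: labor force = 563.72 + 25.49 = 589.21; u = 25.49/589.21 = 4.33%.
Change = 4.33% − 4.30% = +0.03 pp.

The unemployment rate changed by +0.03 percentage points.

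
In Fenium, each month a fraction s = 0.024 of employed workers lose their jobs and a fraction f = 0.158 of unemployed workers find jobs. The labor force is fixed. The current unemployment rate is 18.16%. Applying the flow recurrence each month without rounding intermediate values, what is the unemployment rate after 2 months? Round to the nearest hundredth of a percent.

With a fixed labor force, u_{t+1} = u_t + s·(1−u_t) − f·u_t = u_t·(1−s−f) + s.
Here 1−s−f = 0.818 and s = 0.024.
u_1 = 0.181600 × 0.818 + 0.024 = 0.172549.
u_2 = 0.172549 × 0.818 + 0.024 = 0.165145.

Unemployment rate after two months ≈ 16.51%.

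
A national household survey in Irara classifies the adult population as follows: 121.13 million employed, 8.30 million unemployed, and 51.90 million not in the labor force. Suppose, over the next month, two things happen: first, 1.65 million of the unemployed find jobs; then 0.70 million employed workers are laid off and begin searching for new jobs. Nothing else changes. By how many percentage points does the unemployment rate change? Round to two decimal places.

Initially, labor force = 121.13 + 8.30 = 129.43 million, so u = 8.30/129.43 = 6.41%.
After the first change, unemployed falls and employed rises by 1.65; labor force unchanged → E = 122.78, U = 6.65, labor force = 129.43 million.
After the second change, employed falls and unemployed rises by 0.70; labor force unchanged → E = 122.08, U = 7.35, labor force = 129.43 million.
New unemployment rate = 7.35 / 129.43 = 5.68%.
Change = 5.68% − 6.41% = −0.73 percentage points.

The unemployment rate changes by −0.73 percentage points.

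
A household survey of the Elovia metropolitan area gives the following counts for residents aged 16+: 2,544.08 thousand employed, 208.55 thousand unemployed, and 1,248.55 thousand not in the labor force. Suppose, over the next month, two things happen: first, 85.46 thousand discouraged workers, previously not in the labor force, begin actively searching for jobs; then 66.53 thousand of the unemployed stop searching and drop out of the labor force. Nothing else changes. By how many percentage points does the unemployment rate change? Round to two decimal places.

The unemployment rate changes by +0.63 percentage points.

Initially, labor force = 2,544.08 + 208.55 = 2,752.63 thousand, so u = 208.55/2,752.63 = 7.58%.
After the first change, unemployed and labor force both rise by 85.46 → E = 2,544.08, U = 294.01, labor force = 2,838.09 thousand.
After the second change, unemployed and labor force both fall by 66.53 → E = 2,544.08, U = 227.48, labor force = 2,771.56 thousand.
New unemployment rate = 227.48 / 2,771.56 = 8.21%.
Change = 8.21% − 7.58% = +0.63 percentage points.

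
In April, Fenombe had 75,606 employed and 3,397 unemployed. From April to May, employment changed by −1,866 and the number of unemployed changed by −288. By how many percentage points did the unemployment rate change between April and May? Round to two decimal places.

April: labor force = 75,606 + 3,397 = 79,003; u = 3,397/79,003 = 4.30%.
May: labor force = 73,740 + 3,109 = 76,849; u = 3,109/76,849 = 4.05%.
Change = 4.05% − 4.30% = −0.25 pp.

The unemployment rate changed by −0.25 percentage points.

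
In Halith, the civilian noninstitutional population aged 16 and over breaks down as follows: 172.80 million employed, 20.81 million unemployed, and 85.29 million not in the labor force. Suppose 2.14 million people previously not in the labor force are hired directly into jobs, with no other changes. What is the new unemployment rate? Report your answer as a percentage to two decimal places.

Initially, labor force = 172.80 + 20.81 = 193.61 million, so u = 20.81/193.61 = 10.75%.
After the change, employed and labor force both rise by 2.14; unemployed unchanged → E = 174.94, U = 20.81, labor force = 195.75 million.
New unemployment rate = 20.81 / 195.75 = 10.63%.

New unemployment rate ≈ 10.63%.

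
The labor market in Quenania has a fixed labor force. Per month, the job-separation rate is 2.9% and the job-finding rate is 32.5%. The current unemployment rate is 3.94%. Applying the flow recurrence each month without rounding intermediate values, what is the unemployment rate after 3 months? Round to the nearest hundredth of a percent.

With a fixed labor force, u_{t+1} = u_t + s·(1−u_t) − f·u_t = u_t·(1−s−f) + s.
Here 1−s−f = 0.646 and s = 0.029.
u_1 = 0.039400 × 0.646 + 0.029 = 0.054452.
u_2 = 0.054452 × 0.646 + 0.029 = 0.064176.
u_3 = 0.064176 × 0.646 + 0.029 = 0.070458.

Unemployment rate after three months ≈ 7.05%.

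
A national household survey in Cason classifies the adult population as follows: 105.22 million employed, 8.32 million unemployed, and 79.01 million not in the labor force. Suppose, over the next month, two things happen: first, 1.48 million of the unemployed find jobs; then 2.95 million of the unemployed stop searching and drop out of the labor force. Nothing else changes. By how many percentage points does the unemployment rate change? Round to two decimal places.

The unemployment rate changes by −3.81 percentage points.

Initially, labor force = 105.22 + 8.32 = 113.54 million, so u = 8.32/113.54 = 7.33%.
After the first change, unemployed falls and employed rises by 1.48; labor force unchanged → E = 106.70, U = 6.84, labor force = 113.54 million.
After the second change, unemployed and labor force both fall by 2.95 → E = 106.70, U = 3.89, labor force = 110.59 million.
New unemployment rate = 3.89 / 110.59 = 3.52%.
Change = 3.52% − 7.33% = −3.81 percentage points.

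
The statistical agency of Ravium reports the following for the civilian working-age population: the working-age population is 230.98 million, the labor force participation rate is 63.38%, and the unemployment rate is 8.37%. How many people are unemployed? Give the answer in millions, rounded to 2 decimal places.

Labor force = 0.6338 × 230.98 = 146.40 million.
Unemployed = 0.0837 × 146.40 ≈ 12.25 million.

About 12.25 million are unemployed.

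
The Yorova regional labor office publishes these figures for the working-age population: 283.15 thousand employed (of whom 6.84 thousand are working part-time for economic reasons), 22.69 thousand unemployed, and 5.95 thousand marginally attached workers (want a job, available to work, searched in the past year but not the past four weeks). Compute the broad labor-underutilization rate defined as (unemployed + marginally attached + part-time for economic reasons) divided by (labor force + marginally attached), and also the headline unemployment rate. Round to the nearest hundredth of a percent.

Broad underutilization rate ≈ 11.38%; headline unemployment rate ≈ 7.42%.

Labor force = 283.15 + 22.69 = 305.84 thousand.
Numerator = 22.69 + 5.95 + 6.84 = 35.48 thousand.
Denominator = 305.84 + 5.95 = 311.79 thousand.
Broad rate = 35.48 / 311.79 = 11.38%.
Headline unemployment rate = 22.69 / 305.84 = 7.42%.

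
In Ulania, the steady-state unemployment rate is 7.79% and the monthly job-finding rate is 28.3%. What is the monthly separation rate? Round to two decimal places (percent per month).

From u* = s/(s+f): s = u·f/(1−u).
s = 0.0779 × 28.3 / (1 − 0.0779) = 2.2046 / 0.9221 ≈ 2.39% per month.

Separation rate ≈ 2.39% per month.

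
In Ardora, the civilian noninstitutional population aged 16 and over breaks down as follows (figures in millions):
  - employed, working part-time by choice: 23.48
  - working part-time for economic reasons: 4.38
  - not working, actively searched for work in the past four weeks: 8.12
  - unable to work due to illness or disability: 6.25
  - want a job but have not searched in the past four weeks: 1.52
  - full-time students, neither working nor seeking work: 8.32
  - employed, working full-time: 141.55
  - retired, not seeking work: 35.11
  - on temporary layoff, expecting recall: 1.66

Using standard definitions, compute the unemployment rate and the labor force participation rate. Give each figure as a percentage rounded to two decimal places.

Unemployment rate ≈ 5.46%; labor force participation rate ≈ 77.78%.

Employed = 23.48 + 4.38 + 141.55 = 169.41 million (anyone who worked, including part-time for economic reasons, counts as employed).
Unemployed = 8.12 + 1.66 = 9.78 million (jobless and actively searching, or on temporary layoff).
Labor force = 169.41 + 9.78 = 179.19 million.
Not in labor force = 6.25 + 1.52 + 8.32 + 35.11 = 51.20 million (those not working and not actively searching are outside the labor force — including those who want a job but have given up searching).
Civilian working-age population = 179.19 + 51.20 = 230.39 million.
Unemployment rate = 9.78 / 179.19 = 5.46%.
Labor force participation rate = 179.19 / 230.39 = 77.78%.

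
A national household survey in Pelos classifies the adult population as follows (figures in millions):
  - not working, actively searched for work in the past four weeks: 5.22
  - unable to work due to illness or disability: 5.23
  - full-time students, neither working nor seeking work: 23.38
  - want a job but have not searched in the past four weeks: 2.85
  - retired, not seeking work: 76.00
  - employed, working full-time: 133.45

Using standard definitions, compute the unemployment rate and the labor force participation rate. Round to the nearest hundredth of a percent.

Employed = 133.45 million.
Unemployed = 5.22 million.
Labor force = 133.45 + 5.22 = 138.67 million.
Not in labor force = 5.23 + 23.38 + 2.85 + 76.00 = 107.46 million (those not working and not actively searching are outside the labor force — including those who want a job but have given up searching).
Civilian working-age population = 138.67 + 107.46 = 246.13 million.
Unemployment rate = 5.22 / 138.67 = 3.76%.
Labor force participation rate = 138.67 / 246.13 = 56.34%.

Unemployment rate ≈ 3.76%; labor force participation rate ≈ 56.34%.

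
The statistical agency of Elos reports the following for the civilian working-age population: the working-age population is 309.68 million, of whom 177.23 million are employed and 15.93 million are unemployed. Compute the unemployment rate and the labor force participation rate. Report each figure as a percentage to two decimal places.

Unemployment rate ≈ 8.25%; labor force participation rate ≈ 62.37%.

Labor force = employed + unemployed = 177.23 + 15.93 = 193.16 million.
Unemployment rate = 15.93 / 193.16 = 8.25%.
Labor force participation rate = 193.16 / 309.68 = 62.37%.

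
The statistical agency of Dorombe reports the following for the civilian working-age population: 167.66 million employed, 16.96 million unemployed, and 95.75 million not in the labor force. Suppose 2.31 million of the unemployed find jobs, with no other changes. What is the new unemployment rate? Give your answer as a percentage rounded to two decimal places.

New unemployment rate ≈ 7.94%.

Initially, labor force = 167.66 + 16.96 = 184.62 million, so u = 16.96/184.62 = 9.19%.
After the change, unemployed falls and employed rises by 2.31; labor force unchanged → E = 169.97, U = 14.65, labor force = 184.62 million.
New unemployment rate = 14.65 / 184.62 = 7.94%.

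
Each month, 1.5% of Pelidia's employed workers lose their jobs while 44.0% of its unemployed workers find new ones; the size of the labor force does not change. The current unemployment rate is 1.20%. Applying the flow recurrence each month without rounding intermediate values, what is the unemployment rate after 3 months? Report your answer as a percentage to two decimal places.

Unemployment rate after three months ≈ 2.96%.

With a fixed labor force, u_{t+1} = u_t + s·(1−u_t) − f·u_t = u_t·(1−s−f) + s.
Here 1−s−f = 0.545 and s = 0.015.
u_1 = 0.012000 × 0.545 + 0.015 = 0.021540.
u_2 = 0.021540 × 0.545 + 0.015 = 0.026739.
u_3 = 0.026739 × 0.545 + 0.015 = 0.029573.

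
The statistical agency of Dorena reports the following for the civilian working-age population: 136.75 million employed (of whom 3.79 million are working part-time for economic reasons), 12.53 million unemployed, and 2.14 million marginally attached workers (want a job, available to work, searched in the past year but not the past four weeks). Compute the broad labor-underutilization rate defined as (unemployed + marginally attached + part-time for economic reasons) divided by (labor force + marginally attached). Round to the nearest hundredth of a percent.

Broad underutilization rate ≈ 12.19%.

Labor force = 136.75 + 12.53 = 149.28 million.
Numerator = 12.53 + 2.14 + 3.79 = 18.46 million.
Denominator = 149.28 + 2.14 = 151.42 million.
Broad rate = 18.46 / 151.42 = 12.19%.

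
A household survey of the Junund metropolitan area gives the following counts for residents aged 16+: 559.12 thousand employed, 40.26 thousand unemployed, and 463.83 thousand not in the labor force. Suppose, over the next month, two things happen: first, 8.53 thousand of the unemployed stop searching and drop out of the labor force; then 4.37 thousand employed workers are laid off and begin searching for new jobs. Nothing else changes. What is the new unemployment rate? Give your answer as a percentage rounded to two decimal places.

Initially, labor force = 559.12 + 40.26 = 599.38 thousand, so u = 40.26/599.38 = 6.72%.
After the first change, unemployed and labor force both fall by 8.53 → E = 559.12, U = 31.73, labor force = 590.85 thousand.
After the second change, employed falls and unemployed rises by 4.37; labor force unchanged → E = 554.75, U = 36.10, labor force = 590.85 thousand.
New unemployment rate = 36.10 / 590.85 = 6.11%.

New unemployment rate ≈ 6.11%.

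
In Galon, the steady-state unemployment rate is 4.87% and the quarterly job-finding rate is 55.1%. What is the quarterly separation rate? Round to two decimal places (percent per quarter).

From u* = s/(s+f): s = u·f/(1−u).
s = 0.0487 × 55.1 / (1 − 0.0487) = 2.6834 / 0.9513 ≈ 2.82% per quarter.

Separation rate ≈ 2.82% per quarter.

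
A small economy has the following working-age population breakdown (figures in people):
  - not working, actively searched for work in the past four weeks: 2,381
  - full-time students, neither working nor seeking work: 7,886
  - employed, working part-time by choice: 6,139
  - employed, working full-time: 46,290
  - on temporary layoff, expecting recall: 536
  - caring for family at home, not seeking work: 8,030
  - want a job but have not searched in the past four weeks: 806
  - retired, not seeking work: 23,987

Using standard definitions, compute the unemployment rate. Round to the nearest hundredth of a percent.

Unemployment rate ≈ 5.27%.

Employed = 6,139 + 46,290 = 52,429.
Unemployed = 2,381 + 536 = 2,917 (jobless and actively searching, or on temporary layoff).
Labor force = 52,429 + 2,917 = 55,346.
Unemployment rate = 2,917 / 55,346 = 5.27%.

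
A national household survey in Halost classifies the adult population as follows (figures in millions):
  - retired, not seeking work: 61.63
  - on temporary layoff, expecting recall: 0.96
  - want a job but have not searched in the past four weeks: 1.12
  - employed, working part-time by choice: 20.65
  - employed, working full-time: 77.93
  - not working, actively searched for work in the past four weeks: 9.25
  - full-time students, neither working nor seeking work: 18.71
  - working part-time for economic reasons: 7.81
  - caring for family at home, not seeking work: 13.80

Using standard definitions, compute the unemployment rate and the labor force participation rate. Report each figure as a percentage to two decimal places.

Employed = 20.65 + 77.93 + 7.81 = 106.39 million (anyone who worked, including part-time for economic reasons, counts as employed).
Unemployed = 0.96 + 9.25 = 10.21 million (jobless and actively searching, or on temporary layoff).
Labor force = 106.39 + 10.21 = 116.60 million.
Not in labor force = 61.63 + 1.12 + 18.71 + 13.80 = 95.26 million (those not working and not actively searching are outside the labor force — including those who want a job but have given up searching).
Civilian working-age population = 116.60 + 95.26 = 211.86 million.
Unemployment rate = 10.21 / 116.60 = 8.76%.
Labor force participation rate = 116.60 / 211.86 = 55.04%.

Unemployment rate ≈ 8.76%; labor force participation rate ≈ 55.04%.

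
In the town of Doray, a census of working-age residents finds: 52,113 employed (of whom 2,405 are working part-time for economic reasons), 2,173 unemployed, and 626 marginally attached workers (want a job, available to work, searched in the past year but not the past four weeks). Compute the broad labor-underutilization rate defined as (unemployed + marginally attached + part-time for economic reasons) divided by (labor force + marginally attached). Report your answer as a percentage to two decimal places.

Broad underutilization rate ≈ 9.48%.

Labor force = 52,113 + 2,173 = 54,286.
Numerator = 2,173 + 626 + 2,405 = 5,204.
Denominator = 54,286 + 626 = 54,912.
Broad rate = 5,204 / 54,912 = 9.48%.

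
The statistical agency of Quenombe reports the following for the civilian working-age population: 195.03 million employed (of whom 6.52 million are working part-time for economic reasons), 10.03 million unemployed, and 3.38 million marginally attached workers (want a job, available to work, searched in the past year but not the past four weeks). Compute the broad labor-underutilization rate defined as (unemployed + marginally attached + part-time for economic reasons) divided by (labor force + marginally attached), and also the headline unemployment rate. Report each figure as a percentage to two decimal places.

Broad underutilization rate ≈ 9.56%; headline unemployment rate ≈ 4.89%.

Labor force = 195.03 + 10.03 = 205.06 million.
Numerator = 10.03 + 3.38 + 6.52 = 19.93 million.
Denominator = 205.06 + 3.38 = 208.44 million.
Broad rate = 19.93 / 208.44 = 9.56%.
Headline unemployment rate = 10.03 / 205.06 = 4.89%.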